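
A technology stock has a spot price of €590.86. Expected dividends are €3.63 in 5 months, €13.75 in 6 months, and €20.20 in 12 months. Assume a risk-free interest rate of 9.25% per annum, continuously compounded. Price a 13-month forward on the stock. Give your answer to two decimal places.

PV(dividends) I = 3.63·e^(−0.0925·5/12) + 13.75·e^(−0.0925·6/12) + 20.20·e^(−0.0925·12/12)
I = 3.4928 + 13.1285 + 18.4153 = 35.0366
F = (S − I)·e^(rT) = (590.86 − 35.0366) · e^(0.0925·13/12)
= 555.8234 · e^0.100208 = 555.8234 × 1.105401 = €614.41

€614.41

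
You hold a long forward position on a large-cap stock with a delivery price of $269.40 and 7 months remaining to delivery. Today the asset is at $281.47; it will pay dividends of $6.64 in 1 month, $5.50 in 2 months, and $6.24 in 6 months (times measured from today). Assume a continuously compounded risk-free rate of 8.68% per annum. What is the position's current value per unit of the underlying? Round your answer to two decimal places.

PV(remaining dividends) I = 6.64·e^(−0.0868·1/12) + 5.50·e^(−0.0868·2/12) + 6.24·e^(−0.0868·6/12) = 17.9881
Current forward F = (S − I)·e^(rT) = (281.47 − 17.9881)·e^(0.0868·7/12) = 263.4819 × 1.051937 = 277.1664
Value (long) = (F − K)·e^(−rT) = (277.1664 − 269.40) × 0.950627 = 7.3829
Value = $7.38

$7.38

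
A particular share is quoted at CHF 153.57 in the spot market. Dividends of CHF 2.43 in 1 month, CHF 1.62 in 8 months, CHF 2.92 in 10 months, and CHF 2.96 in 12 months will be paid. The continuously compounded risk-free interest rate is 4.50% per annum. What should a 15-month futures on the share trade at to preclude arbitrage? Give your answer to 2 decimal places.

CHF 152.26

PV(dividends) I = 2.43·e^(−0.0450·1/12) + 1.62·e^(−0.0450·8/12) + 2.92·e^(−0.0450·10/12) + 2.96·e^(−0.0450·12/12)
I = 2.4209 + 1.5721 + 2.8125 + 2.8298 = 9.6353
F = (S − I)·e^(rT) = (153.57 − 9.6353) · e^(0.0450·15/12)
= 143.9347 · e^0.056250 = 143.9347 × 1.057862 = CHF 152.26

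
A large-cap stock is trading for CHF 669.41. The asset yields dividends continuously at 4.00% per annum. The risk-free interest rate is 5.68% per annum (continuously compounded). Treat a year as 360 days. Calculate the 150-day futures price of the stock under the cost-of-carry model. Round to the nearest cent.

F = S·e^((r − q)T) = 669.41 · e^((0.0568 − 0.0400) × 150/360)
= 669.41 · e^0.007000 = 669.41 × 1.007025
F = CHF 674.11

CHF 674.11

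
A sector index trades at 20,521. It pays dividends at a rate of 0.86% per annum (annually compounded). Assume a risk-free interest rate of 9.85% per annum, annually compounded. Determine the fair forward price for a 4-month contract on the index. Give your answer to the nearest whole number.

F = S · (1+r)^T / (1+q)^T
= 20521 × 1.031811 / 1.002858 = 20521 × 1.028870
F = 21,113

21,113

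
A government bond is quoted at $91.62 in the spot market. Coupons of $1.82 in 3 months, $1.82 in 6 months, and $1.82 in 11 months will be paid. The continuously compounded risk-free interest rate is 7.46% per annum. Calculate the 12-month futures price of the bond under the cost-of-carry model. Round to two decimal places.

$93.07

PV(coupons) I = 1.82·e^(−0.0746·3/12) + 1.82·e^(−0.0746·6/12) + 1.82·e^(−0.0746·11/12)
I = 1.7864 + 1.7534 + 1.6997 = 5.2395
F = (S − I)·e^(rT) = (91.62 − 5.2395) · e^(0.0746·12/12)
= 86.3805 · e^0.074600 = 86.3805 × 1.077453 = $93.07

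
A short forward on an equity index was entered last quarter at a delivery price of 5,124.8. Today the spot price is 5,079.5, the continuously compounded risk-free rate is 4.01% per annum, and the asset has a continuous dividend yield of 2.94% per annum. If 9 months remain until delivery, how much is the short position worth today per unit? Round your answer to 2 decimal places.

Current fair forward for the remaining 9 months: F = S·e^((r − q)·T), (r − q) = 0.0401 − 0.0294 = 0.0107
F = 5079.5 · e^(0.0107 × 9/12) = 5079.5 × 1.00805729 = 5120.4270
Value of long forward = (F − K)·e^(−rT) = (5120.4270 − 5124.8) · e^(−0.0401·9/12)
= -4.3730 × 0.97037275 = -4.24
Short position value = −(long value) = 4.24

4.24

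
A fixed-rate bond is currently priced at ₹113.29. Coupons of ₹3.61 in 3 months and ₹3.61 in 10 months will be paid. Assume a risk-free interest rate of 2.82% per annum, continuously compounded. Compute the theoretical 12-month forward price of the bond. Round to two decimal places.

PV(coupons) I = 3.61·e^(−0.0282·3/12) + 3.61·e^(−0.0282·10/12)
I = 3.5846 + 3.5262 = 7.1108
F = (S − I)·e^(rT) = (113.29 − 7.1108) · e^(0.0282·12/12)
= 106.1792 · e^0.028200 = 106.1792 × 1.028601 = ₹109.22

₹109.22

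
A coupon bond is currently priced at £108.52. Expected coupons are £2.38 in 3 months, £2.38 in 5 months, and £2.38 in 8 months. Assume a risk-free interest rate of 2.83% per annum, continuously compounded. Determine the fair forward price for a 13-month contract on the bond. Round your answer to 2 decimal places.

PV(coupons) I = 2.38·e^(−0.0283·3/12) + 2.38·e^(−0.0283·5/12) + 2.38·e^(−0.0283·8/12)
I = 2.3632 + 2.3521 + 2.3355 = 7.0508
F = (S − I)·e^(rT) = (108.52 − 7.0508) · e^(0.0283·13/12)
= 101.4692 · e^0.030658 = 101.4692 × 1.031133 = £104.63

£104.63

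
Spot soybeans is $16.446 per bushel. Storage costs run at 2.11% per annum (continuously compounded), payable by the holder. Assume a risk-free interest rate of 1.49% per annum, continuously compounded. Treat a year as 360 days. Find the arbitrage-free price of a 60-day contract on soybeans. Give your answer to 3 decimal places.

$16.545 per bushel

Net carry = r + u − y = 0.0149 + 0.0211 − 0.0000 = 0.0360
F = S·e^((r+u−y)T) = 16.446 · e^(0.0360 × 60/360) = 16.446 · e^0.006000
= 16.446 × 1.006018 = $16.545 per bushel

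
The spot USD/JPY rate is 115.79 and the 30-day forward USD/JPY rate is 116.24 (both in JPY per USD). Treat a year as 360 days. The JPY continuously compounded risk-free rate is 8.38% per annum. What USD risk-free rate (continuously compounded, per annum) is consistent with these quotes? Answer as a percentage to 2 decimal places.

3.73%

F = S·e^((r_JPY − r_USD)T) ⇒ r_USD = r_JPY − ln(F/S)/T
ln(116.24/115.79) = 0.003879; /(30/360) = 0.046548
r_USD = 0.0838 − 0.046548 = 0.037252
r_USD = 3.73%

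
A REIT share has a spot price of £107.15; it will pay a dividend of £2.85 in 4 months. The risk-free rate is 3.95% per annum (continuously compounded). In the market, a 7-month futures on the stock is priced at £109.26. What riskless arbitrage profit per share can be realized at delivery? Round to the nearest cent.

PV(dividends) I = 2.85·e^(−0.0395·4/12) = 2.8127
Fair futures F* = (S − I)·e^(rT) = (107.15 − 2.8127)·e^0.023042 = 104.3373 × 1.023310 = 106.7694
Market £109.26 > fair 106.7694: forward overpriced → cash-and-carry (borrow at r, buy the stock and collect the dividends, short the forward).
Profit at T = |F_mkt − F*| = |109.26 − 106.7694| = £2.49 per share

£2.49 per share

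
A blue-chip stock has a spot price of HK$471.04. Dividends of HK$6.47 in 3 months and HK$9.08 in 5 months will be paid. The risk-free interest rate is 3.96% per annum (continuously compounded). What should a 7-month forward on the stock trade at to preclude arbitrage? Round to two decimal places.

PV(dividends) I = 6.47·e^(−0.0396·3/12) + 9.08·e^(−0.0396·5/12)
I = 6.4063 + 8.9314 = 15.3377
F = (S − I)·e^(rT) = (471.04 − 15.3377) · e^(0.0396·7/12)
= 455.7023 · e^0.023100 = 455.7023 × 1.023369 = HK$466.35

HK$466.35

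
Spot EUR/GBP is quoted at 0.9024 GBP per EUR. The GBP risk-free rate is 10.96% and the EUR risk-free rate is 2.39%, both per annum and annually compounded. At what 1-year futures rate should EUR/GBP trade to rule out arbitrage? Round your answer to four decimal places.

By covered interest parity, F = S · (1+r_GBP)^T / (1+r_EUR)^T
= 0.9024 × 1.109600 / 1.023900 = 0.9024 × 1.083700
F = 0.9779 GBP per EUR

0.9779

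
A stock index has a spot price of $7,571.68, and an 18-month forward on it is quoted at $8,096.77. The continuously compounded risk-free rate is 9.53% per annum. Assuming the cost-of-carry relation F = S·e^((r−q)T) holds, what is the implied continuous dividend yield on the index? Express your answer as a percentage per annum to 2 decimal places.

From F = S·e^((r−q)T): (r − q) = ln(F/S)/T
ln(8096.77/7571.68) = ln(1.069349) = 0.067050
(r − q) = 0.067050 / (18/12) = 0.044700
q = r − ln(F/S)/T = 0.0953 − 0.044700 = 0.050600
q = 5.06%

5.06%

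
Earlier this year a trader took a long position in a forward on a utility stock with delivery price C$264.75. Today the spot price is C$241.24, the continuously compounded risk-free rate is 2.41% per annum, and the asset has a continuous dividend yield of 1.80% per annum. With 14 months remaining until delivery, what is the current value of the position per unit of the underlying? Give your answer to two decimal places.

Current fair forward for the remaining 14 months: F = S·e^((r − q)·T), (r − q) = 0.0241 − 0.0180 = 0.0061
F = 241.24 · e^(0.0061 × 14/12) = 241.24 × 1.007142 = 242.9629
Value of long forward = (F − K)·e^(−rT) = (242.9629 − 264.75) · e^(−0.0241·14/12)
= -21.7871 × 0.972275 = -21.18

-C$21.18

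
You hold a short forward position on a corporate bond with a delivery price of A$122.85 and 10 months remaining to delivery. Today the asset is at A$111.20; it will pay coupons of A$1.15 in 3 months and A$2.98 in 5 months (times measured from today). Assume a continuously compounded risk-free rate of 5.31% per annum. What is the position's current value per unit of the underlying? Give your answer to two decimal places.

A$10.38

PV(remaining coupons) I = 1.15·e^(−0.0531·3/12) + 2.98·e^(−0.0531·5/12) = 4.0496
Current forward F = (S − I)·e^(rT) = (111.20 − 4.0496)·e^(0.0531·10/12) = 107.1504 × 1.045244 = 111.9983
Value (long) = (F − K)·e^(−rT) = (111.9983 − 122.85) × 0.956715 = -10.3820
Short position value = −(long value) = A$10.38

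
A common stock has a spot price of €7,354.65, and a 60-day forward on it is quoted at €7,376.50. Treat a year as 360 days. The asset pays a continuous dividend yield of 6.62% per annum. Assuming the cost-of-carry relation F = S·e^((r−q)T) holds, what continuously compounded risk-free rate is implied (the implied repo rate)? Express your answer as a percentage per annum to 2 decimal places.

8.40%

From F = S·e^((r−q)T): (r − q) = ln(F/S)/T
ln(7376.50/7354.65) = ln(1.002971) = 0.002967
(r − q) = 0.002967 / (60/360) = 0.017802
r = ln(F/S)/T + q = 0.017802 + 0.0662 = 0.084002
r = 8.40%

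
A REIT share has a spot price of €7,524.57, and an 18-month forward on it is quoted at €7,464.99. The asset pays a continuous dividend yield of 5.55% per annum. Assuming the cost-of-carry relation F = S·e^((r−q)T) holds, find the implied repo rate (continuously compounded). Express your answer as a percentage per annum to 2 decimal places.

From F = S·e^((r−q)T): (r − q) = ln(F/S)/T
ln(7464.99/7524.57) = ln(0.992082) = -0.007950
(r − q) = -0.007950 / (18/12) = -0.005300
r = ln(F/S)/T + q = -0.005300 + 0.0555 = 0.050200
r = 5.02%

5.02%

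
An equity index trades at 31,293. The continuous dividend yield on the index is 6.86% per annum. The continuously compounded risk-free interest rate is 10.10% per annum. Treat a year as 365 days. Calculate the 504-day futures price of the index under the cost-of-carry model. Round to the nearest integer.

F = S·e^((r − q)T) = 31293 · e^((0.1010 − 0.0686) × 504/365)
= 31293 · e^0.044739 = 31293 × 1.045755
F = 32,725

32,725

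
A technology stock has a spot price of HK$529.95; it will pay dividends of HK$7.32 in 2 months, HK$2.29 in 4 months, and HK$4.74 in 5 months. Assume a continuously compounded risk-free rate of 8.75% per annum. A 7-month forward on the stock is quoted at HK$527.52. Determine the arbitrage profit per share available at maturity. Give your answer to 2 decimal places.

PV(dividends) I = 7.32·e^(−0.0875·2/12) + 2.29·e^(−0.0875·4/12) + 4.74·e^(−0.0875·5/12) = 14.0085
Fair forward F* = (S − I)·e^(rT) = (529.95 − 14.0085)·e^0.051042 = 515.9415 × 1.052367 = 542.9598
Market HK$527.52 < fair 542.9598: forward underpriced → reverse cash-and-carry (short the stock, invest proceeds at r, pay the dividends, go long the forward).
Profit at T = |F_mkt − F*| = |527.52 − 542.9598| = HK$15.44 per share

HK$15.44 per share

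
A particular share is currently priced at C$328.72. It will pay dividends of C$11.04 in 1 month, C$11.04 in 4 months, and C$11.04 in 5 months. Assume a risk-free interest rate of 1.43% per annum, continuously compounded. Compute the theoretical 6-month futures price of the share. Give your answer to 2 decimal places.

C$297.85

PV(dividends) I = 11.04·e^(−0.0143·1/12) + 11.04·e^(−0.0143·4/12) + 11.04·e^(−0.0143·5/12)
I = 11.0269 + 10.9875 + 10.9744 = 32.9888
F = (S − I)·e^(rT) = (328.72 − 32.9888) · e^(0.0143·6/12)
= 295.7312 · e^0.007150 = 295.7312 × 1.007176 = C$297.85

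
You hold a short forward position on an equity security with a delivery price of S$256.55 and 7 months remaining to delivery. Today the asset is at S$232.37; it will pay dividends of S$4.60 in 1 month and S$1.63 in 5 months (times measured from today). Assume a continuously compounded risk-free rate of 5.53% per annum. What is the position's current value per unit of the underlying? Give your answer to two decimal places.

S$22.21

PV(remaining dividends) I = 4.60·e^(−0.0553·1/12) + 1.63·e^(−0.0553·5/12) = 6.1717
Current forward F = (S − I)·e^(rT) = (232.37 − 6.1717)·e^(0.0553·7/12) = 226.1983 × 1.032784 = 233.6140
Value (long) = (F − K)·e^(−rT) = (233.6140 − 256.55) × 0.968256 = -22.2079
Short position value = −(long value) = S$22.21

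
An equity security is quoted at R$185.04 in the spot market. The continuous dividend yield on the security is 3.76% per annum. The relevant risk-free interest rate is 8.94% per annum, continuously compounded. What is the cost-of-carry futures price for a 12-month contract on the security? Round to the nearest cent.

R$194.88

F = S·e^((r − q)T) = 185.04 · e^((0.0894 − 0.0376) × 12/12)
= 185.04 · e^0.051800 = 185.04 × 1.053165
F = R$194.88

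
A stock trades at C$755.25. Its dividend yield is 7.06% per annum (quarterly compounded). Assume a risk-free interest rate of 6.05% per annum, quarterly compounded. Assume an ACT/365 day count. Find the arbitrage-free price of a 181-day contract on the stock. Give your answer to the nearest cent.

F = S · (1+r/4)^(4T) / (1+q/4)^(4T)
= 755.25 × 1.030225 / 1.035314 = 755.25 × 0.995085
F = C$751.54

C$751.54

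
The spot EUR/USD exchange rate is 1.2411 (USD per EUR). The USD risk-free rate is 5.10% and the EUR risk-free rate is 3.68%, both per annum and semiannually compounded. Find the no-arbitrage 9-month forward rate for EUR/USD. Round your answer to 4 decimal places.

By covered interest parity, F = S · (1+r_USD/2)^(2T) / (1+r_EUR/2)^(2T)
= 1.2411 × 1.038493 / 1.027727 = 1.2411 × 1.010476
F = 1.2541 USD per EUR

1.2541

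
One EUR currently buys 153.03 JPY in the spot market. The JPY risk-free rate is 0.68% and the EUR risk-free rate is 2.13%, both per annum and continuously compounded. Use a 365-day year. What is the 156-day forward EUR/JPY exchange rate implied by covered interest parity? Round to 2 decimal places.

F = S·e^((r_JPY − r_EUR)T) = 153.03 · e^((0.0068 − 0.0213) × 156/365)
= 153.03 · e^-0.006197 = 153.03 × 0.993822
F = 152.08 JPY per EUR

152.08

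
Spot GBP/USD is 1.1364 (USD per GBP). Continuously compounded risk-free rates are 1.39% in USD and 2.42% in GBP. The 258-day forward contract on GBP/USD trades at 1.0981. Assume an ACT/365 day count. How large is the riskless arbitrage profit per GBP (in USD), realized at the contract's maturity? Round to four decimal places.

0.0301 per GBP (in USD)

Fair forward: F* = S·e^(carry·T), with carry = (r_USD − r_GBP) = 0.0139 − 0.0242 = -0.0103
F* = 1.1364 · e^(-0.0103 × 258/365) = 1.1364 · e^-0.007281 = 1.1364 × 0.992745 = 1.1282
Market 1.0981 < fair 1.1282: forward underpriced → reverse cash-and-carry (short spot, go long the forward).
At maturity, profit = |F_mkt − F*| = |1.0981 − 1.1282| = 0.0301 per GBP (in USD)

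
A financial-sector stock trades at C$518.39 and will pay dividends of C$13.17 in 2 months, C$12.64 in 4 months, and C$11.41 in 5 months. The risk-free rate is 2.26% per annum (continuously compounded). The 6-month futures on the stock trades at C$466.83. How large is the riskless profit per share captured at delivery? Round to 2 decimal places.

PV(dividends) I = 13.17·e^(−0.0226·2/12) + 12.64·e^(−0.0226·4/12) + 11.41·e^(−0.0226·5/12) = 36.9687
Fair futures F* = (S − I)·e^(rT) = (518.39 − 36.9687)·e^0.011300 = 481.4213 × 1.011364 = 486.8922
Market C$466.83 < fair 486.8922: forward underpriced → reverse cash-and-carry (short the stock, invest proceeds at r, pay the dividends, go long the forward).
Profit at T = |F_mkt − F*| = |466.83 − 486.8922| = C$20.06 per share

C$20.06 per share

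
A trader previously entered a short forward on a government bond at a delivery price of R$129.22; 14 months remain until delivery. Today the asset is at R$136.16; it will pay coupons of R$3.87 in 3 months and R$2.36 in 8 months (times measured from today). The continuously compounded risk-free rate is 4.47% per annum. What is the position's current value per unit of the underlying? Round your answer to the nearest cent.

-R$7.39

PV(remaining coupons) I = 3.87·e^(−0.0447·3/12) + 2.36·e^(−0.0447·8/12) = 6.1177
Current forward F = (S − I)·e^(rT) = (136.16 − 6.1177)·e^(0.0447·14/12) = 130.0423 × 1.053534 = 137.0040
Value (long) = (F − K)·e^(−rT) = (137.0040 − 129.22) × 0.949186 = 7.3885
Short position value = −(long value) = -R$7.39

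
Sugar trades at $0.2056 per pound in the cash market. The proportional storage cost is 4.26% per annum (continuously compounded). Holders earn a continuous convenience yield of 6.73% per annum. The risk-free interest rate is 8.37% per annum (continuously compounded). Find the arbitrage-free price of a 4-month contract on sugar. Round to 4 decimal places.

$0.2097 per pound

Net carry = r + u − y = 0.0837 + 0.0426 − 0.0673 = 0.0590
F = S·e^((r+u−y)T) = 0.2056 · e^(0.0590 × 4/12) = 0.2056 · e^0.019667
= 0.2056 × 1.019862 = $0.2097 per pound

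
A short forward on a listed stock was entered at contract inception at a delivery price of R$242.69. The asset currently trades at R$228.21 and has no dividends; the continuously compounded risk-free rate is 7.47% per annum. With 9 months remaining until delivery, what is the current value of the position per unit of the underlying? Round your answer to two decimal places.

R$1.26

Current fair forward for the remaining 9 months: F = S·e^(r·T), r = 0.0747
F = 228.21 · e^(0.0747 × 9/12) = 228.21 × 1.057624 = 241.3604
Value of long forward = (F − K)·e^(−rT) = (241.3604 − 242.69) · e^(−0.0747·9/12)
= -1.3296 × 0.945515 = -1.26
Short position value = −(long value) = R$1.26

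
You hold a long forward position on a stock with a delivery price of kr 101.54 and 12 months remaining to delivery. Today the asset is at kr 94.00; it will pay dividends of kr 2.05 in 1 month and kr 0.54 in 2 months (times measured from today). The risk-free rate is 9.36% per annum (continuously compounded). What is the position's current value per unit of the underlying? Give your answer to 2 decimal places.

PV(remaining dividends) I = 2.05·e^(−0.0936·1/12) + 0.54·e^(−0.0936·2/12) = 2.5657
Current forward F = (S − I)·e^(rT) = (94.00 − 2.5657)·e^(0.0936·12/12) = 91.4343 × 1.098120 = 100.4058
Value (long) = (F − K)·e^(−rT) = (100.4058 − 101.54) × 0.910647 = -1.0329
Value = -kr 1.03

-kr 1.03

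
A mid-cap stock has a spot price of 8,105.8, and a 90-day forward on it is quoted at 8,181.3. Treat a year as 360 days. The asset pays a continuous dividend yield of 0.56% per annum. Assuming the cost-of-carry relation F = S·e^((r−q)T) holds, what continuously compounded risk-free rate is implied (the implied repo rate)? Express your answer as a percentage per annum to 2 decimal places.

4.27%

From F = S·e^((r−q)T): (r − q) = ln(F/S)/T
ln(8181.3/8105.8) = ln(1.009314) = 0.009271
(r − q) = 0.009271 / (90/360) = 0.037084
r = ln(F/S)/T + q = 0.037084 + 0.0056 = 0.042684
r = 4.27%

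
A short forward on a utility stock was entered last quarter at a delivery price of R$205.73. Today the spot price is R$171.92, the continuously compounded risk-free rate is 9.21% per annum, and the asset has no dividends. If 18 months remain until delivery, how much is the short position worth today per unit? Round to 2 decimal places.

R$7.26

Current fair forward for the remaining 18 months: F = S·e^(r·T), r = 0.0921
F = 171.92 · e^(0.0921 × 18/12) = 171.92 × 1.148148 = 197.3896
Value of long forward = (F − K)·e^(−rT) = (197.3896 − 205.73) · e^(−0.0921·18/12)
= -8.3404 × 0.870968 = -7.26
Short position value = −(long value) = R$7.26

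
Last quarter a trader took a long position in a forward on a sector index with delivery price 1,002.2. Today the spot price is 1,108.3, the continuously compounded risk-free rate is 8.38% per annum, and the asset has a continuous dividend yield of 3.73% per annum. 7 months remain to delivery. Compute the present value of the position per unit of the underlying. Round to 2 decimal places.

Current fair forward for the remaining 7 months: F = S·e^((r − q)·T), (r − q) = 0.0838 − 0.0373 = 0.0465
F = 1108.3 · e^(0.0465 × 7/12) = 1108.3 × 1.02749623 = 1138.7741
Value of long forward = (F − K)·e^(−rT) = (1138.7741 − 1002.2) · e^(−0.0838·7/12)
= 136.5741 × 0.95229222 = 130.06

130.06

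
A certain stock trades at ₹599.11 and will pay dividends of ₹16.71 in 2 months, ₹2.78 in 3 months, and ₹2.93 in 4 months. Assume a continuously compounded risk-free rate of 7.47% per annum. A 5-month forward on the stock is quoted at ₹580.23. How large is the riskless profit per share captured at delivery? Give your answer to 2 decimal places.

PV(dividends) I = 16.71·e^(−0.0747·2/12) + 2.78·e^(−0.0747·3/12) + 2.93·e^(−0.0747·4/12) = 22.0898
Fair forward F* = (S − I)·e^(rT) = (599.11 − 22.0898)·e^0.031125 = 577.0202 × 1.031614 = 595.2621
Market ₹580.23 < fair 595.2621: forward underpriced → reverse cash-and-carry (short the stock, invest proceeds at r, pay the dividends, go long the forward).
Profit at T = |F_mkt − F*| = |580.23 − 595.2621| = ₹15.03 per share

₹15.03 per share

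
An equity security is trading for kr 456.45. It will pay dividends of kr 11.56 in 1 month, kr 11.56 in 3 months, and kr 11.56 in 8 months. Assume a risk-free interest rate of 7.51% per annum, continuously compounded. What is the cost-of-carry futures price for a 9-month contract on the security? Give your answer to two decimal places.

kr 447.11

PV(dividends) I = 11.56·e^(−0.0751·1/12) + 11.56·e^(−0.0751·3/12) + 11.56·e^(−0.0751·8/12)
I = 11.4879 + 11.3450 + 10.9955 = 33.8284
F = (S − I)·e^(rT) = (456.45 − 33.8284) · e^(0.0751·9/12)
= 422.6216 · e^0.056325 = 422.6216 × 1.057941 = kr 447.11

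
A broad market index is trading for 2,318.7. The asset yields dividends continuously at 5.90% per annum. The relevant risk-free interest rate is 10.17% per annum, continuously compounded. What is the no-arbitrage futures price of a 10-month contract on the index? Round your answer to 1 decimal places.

F = S·e^((r − q)T) = 2318.7 · e^((0.1017 − 0.0590) × 10/12)
= 2318.7 · e^0.035583 = 2318.7 × 1.036224
F = 2,402.7

2,402.7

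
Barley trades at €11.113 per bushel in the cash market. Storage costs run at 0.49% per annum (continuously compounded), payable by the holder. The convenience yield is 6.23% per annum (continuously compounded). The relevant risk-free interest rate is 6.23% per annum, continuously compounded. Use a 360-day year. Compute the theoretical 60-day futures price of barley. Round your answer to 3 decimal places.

Net carry = r + u − y = 0.0623 + 0.0049 − 0.0623 = 0.0049
F = S·e^((r+u−y)T) = 11.113 · e^(0.0049 × 60/360) = 11.113 · e^0.000817
= 11.113 × 1.000817 = €11.122 per bushel

€11.122 per bushel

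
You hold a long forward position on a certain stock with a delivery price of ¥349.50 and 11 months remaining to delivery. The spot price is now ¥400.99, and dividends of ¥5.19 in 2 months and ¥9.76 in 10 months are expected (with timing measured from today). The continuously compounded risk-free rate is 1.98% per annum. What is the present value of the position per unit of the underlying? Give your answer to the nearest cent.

PV(remaining dividends) I = 5.19·e^(−0.0198·2/12) + 9.76·e^(−0.0198·10/12) = 14.7732
Current forward F = (S − I)·e^(rT) = (400.99 − 14.7732)·e^(0.0198·11/12) = 386.2168 × 1.018316 = 393.2907
Value (long) = (F − K)·e^(−rT) = (393.2907 − 349.50) × 0.982014 = 43.0031
Value = ¥43.00

¥43.00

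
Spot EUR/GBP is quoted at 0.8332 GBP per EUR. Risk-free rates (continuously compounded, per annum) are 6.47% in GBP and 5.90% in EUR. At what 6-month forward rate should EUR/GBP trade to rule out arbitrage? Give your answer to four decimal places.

0.8356

F = S·e^((r_GBP − r_EUR)T) = 0.8332 · e^((0.0647 − 0.0590) × 6/12)
= 0.8332 · e^0.002850 = 0.8332 × 1.002854
F = 0.8356 GBP per EUR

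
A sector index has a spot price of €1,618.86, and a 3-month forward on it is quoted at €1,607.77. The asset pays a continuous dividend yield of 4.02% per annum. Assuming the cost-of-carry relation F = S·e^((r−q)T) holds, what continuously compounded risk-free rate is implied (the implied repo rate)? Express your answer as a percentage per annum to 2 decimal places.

1.27%

From F = S·e^((r−q)T): (r − q) = ln(F/S)/T
ln(1607.77/1618.86) = ln(0.993150) = -0.006874
(r − q) = -0.006874 / (3/12) = -0.027496
r = ln(F/S)/T + q = -0.027496 + 0.0402 = 0.012704
r = 1.27%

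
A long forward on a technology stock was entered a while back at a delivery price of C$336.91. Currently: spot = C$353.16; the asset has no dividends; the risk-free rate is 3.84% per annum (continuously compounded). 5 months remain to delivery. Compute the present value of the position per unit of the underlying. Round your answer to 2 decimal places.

C$21.60

Current fair forward for the remaining 5 months: F = S·e^(r·T), r = 0.0384
F = 353.16 · e^(0.0384 × 5/12) = 353.16 × 1.016129 = 358.8561
Value of long forward = (F − K)·e^(−rT) = (358.8561 − 336.91) · e^(−0.0384·5/12)
= 21.9461 × 0.984127 = 21.60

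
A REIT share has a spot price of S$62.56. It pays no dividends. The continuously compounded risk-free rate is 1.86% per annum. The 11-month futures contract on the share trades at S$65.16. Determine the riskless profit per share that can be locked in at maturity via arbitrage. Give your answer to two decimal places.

S$1.52 per share

Fair futures: F* = S·e^(carry·T), with carry = r = 0.0186
F* = 62.56 · e^(0.0186 × 11/12) = 62.56 · e^0.017050 = 62.56 × 1.017196 = S$63.6358
Market S$65.16 > fair S$63.6358: forward overpriced → cash-and-carry (buy spot, short the forward).
At maturity, profit = |F_mkt − F*| = |65.16 − 63.6358| = S$1.52 per share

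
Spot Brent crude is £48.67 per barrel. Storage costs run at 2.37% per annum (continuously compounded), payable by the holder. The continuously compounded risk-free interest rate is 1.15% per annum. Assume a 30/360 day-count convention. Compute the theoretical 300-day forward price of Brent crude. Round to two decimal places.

£50.12 per barrel

Net carry = r + u − y = 0.0115 + 0.0237 − 0.0000 = 0.0352
F = S·e^((r+u−y)T) = 48.67 · e^(0.0352 × 300/360) = 48.67 · e^0.029333
= 48.67 × 1.029767 = £50.12 per barrel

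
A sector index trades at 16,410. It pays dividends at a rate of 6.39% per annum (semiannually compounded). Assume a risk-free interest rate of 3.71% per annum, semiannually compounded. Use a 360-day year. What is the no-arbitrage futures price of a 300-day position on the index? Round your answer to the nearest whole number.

16,056

F = S · (1+r/2)^(2T) / (1+q/2)^(2T)
= 16410 × 1.031107 / 1.053815 = 16410 × 0.978452
F = 16,056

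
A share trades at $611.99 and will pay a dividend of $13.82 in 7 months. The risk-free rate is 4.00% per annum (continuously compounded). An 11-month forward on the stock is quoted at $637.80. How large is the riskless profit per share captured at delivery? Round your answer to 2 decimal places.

$16.96 per share

PV(dividends) I = 13.82·e^(−0.0400·7/12) = 13.5013
Fair forward F* = (S − I)·e^(rT) = (611.99 − 13.5013)·e^0.036667 = 598.4887 × 1.037348 = 620.8411
Market $637.80 > fair 620.8411: forward overpriced → cash-and-carry (borrow at r, buy the stock and collect the dividends, short the forward).
Profit at T = |F_mkt − F*| = |637.80 − 620.8411| = $16.96 per share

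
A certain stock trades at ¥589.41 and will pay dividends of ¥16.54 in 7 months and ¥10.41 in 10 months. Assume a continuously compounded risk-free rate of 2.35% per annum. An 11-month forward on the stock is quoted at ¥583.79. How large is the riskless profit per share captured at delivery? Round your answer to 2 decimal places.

PV(dividends) I = 16.54·e^(−0.0235·7/12) + 10.41·e^(−0.0235·10/12) = 26.5229
Fair forward F* = (S − I)·e^(rT) = (589.41 − 26.5229)·e^0.021542 = 562.8871 × 1.021776 = 575.1445
Market ¥583.79 > fair 575.1445: forward overpriced → cash-and-carry (borrow at r, buy the stock and collect the dividends, short the forward).
Profit at T = |F_mkt − F*| = |583.79 − 575.1445| = ¥8.65 per share

¥8.65 per share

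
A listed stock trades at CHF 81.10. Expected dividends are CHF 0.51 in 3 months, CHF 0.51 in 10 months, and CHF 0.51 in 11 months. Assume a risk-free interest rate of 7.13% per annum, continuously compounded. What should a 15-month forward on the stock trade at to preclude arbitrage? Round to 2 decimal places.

PV(dividends) I = 0.51·e^(−0.0713·3/12) + 0.51·e^(−0.0713·10/12) + 0.51·e^(−0.0713·11/12)
I = 0.5010 + 0.4806 + 0.4777 = 1.4593
F = (S − I)·e^(rT) = (81.10 − 1.4593) · e^(0.0713·15/12)
= 79.6407 · e^0.089125 = 79.6407 × 1.093217 = CHF 87.06

CHF 87.06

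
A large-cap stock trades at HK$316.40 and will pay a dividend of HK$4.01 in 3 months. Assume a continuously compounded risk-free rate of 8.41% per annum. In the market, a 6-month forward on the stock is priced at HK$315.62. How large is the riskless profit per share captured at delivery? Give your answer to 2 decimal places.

PV(dividends) I = 4.01·e^(−0.0841·3/12) = 3.9266
Fair forward F* = (S − I)·e^(rT) = (316.40 − 3.9266)·e^0.042050 = 312.4734 × 1.042947 = 325.8932
Market HK$315.62 < fair 325.8932: forward underpriced → reverse cash-and-carry (short the stock, invest proceeds at r, pay the dividends, go long the forward).
Profit at T = |F_mkt − F*| = |315.62 − 325.8932| = HK$10.27 per share

HK$10.27 per share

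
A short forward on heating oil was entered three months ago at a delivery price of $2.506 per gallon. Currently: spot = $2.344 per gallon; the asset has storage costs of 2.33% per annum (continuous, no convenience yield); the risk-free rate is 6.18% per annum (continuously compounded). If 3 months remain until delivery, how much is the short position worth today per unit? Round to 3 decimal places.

Current fair forward for the remaining 3 months: F = S·e^((r + u)·T), (r + u) = 0.0618 + 0.0233 = 0.0851
F = 2.344 · e^(0.0851 × 3/12) = 2.344 × 1.021503 = 2.3944
Value of long forward = (F − K)·e^(−rT) = (2.3944 − 2.506) · e^(−0.0618·3/12)
= -0.1116 × 0.984669 = -0.110
Short position value = −(long value) = $0.110

$0.110 per gallon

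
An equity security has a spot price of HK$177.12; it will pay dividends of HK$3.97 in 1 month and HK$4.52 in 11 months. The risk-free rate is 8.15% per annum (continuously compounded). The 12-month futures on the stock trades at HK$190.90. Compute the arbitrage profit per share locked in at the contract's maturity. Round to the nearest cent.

HK$7.57 per share

PV(dividends) I = 3.97·e^(−0.0815·1/12) + 4.52·e^(−0.0815·11/12) = 8.1378
Fair futures F* = (S − I)·e^(rT) = (177.12 − 8.1378)·e^0.081500 = 168.9822 × 1.084913 = 183.3310
Market HK$190.90 > fair 183.3310: forward overpriced → cash-and-carry (borrow at r, buy the stock and collect the dividends, short the forward).
Profit at T = |F_mkt − F*| = |190.90 − 183.3310| = HK$7.57 per share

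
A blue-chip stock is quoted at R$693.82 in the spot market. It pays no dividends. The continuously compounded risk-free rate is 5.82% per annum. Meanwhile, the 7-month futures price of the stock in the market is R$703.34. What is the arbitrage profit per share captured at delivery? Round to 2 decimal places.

Fair futures: F* = S·e^(carry·T), with carry = r = 0.0582
F* = 693.82 · e^(0.0582 × 7/12) = 693.82 · e^0.033950 = 693.82 × 1.034533 = R$717.7797
Market R$703.34 < fair R$717.7797: forward underpriced → reverse cash-and-carry (short spot, go long the forward).
At maturity, profit = |F_mkt − F*| = |703.34 − 717.7797| = R$14.44 per share

R$14.44 per share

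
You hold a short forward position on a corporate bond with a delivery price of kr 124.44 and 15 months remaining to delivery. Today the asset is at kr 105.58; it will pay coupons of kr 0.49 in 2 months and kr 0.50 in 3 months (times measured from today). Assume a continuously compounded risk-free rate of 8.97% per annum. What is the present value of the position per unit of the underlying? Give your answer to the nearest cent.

PV(remaining coupons) I = 0.49·e^(−0.0897·2/12) + 0.50·e^(−0.0897·3/12) = 0.9716
Current forward F = (S − I)·e^(rT) = (105.58 − 0.9716)·e^(0.0897·15/12) = 104.6084 × 1.118653 = 117.0205
Value (long) = (F − K)·e^(−rT) = (117.0205 − 124.44) × 0.893933 = -6.6325
Short position value = −(long value) = kr 6.63

kr 6.63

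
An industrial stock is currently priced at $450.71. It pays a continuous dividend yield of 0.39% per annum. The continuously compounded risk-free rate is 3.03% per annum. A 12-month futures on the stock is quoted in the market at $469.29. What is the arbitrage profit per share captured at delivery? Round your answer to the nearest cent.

Fair futures: F* = S·e^(carry·T), with carry = (r − q) = 0.0303 − 0.0039 = 0.0264
F* = 450.71 · e^(0.0264 × 12/12) = 450.71 · e^0.026400 = 450.71 × 1.026752 = $462.7674
Market $469.29 > fair $462.7674: forward overpriced → cash-and-carry (buy spot, short the forward).
At maturity, profit = |F_mkt − F*| = |469.29 − 462.7674| = $6.52 per share

$6.52 per share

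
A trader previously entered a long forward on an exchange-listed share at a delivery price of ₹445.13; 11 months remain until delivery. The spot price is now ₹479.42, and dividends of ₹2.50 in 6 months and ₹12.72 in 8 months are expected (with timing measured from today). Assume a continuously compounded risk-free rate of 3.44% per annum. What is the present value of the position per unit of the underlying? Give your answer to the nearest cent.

PV(remaining dividends) I = 2.50·e^(−0.0344·6/12) + 12.72·e^(−0.0344·8/12) = 14.8890
Current forward F = (S − I)·e^(rT) = (479.42 − 14.8890)·e^(0.0344·11/12) = 464.5310 × 1.032036 = 479.4127
Value (long) = (F − K)·e^(−rT) = (479.4127 − 445.13) × 0.968959 = 33.2185
Value = ₹33.22

₹33.22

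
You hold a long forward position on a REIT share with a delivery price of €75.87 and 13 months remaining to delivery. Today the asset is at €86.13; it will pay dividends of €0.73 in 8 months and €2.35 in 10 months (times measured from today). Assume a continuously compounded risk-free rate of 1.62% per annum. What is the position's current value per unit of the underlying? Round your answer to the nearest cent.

PV(remaining dividends) I = 0.73·e^(−0.0162·8/12) + 2.35·e^(−0.0162·10/12) = 3.0406
Current forward F = (S − I)·e^(rT) = (86.13 − 3.0406)·e^(0.0162·13/12) = 83.0894 × 1.017705 = 84.5605
Value (long) = (F − K)·e^(−rT) = (84.5605 − 75.87) × 0.982603 = 8.5393
Value = €8.54

€8.54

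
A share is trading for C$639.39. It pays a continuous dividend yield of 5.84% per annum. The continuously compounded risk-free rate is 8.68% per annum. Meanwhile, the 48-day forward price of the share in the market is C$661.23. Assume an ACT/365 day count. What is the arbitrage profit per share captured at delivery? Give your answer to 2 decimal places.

C$19.45 per share

Fair forward: F* = S·e^(carry·T), with carry = (r − q) = 0.0868 − 0.0584 = 0.0284
F* = 639.39 · e^(0.0284 × 48/365) = 639.39 · e^0.003735 = 639.39 × 1.003742 = C$641.7826
Market C$661.23 > fair C$641.7826: forward overpriced → cash-and-carry (buy spot, short the forward).
At maturity, profit = |F_mkt − F*| = |661.23 − 641.7826| = C$19.45 per share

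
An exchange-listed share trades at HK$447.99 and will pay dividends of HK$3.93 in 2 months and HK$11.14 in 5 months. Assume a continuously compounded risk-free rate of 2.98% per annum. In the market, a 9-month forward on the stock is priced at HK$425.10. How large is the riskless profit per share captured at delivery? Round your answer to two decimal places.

HK$17.77 per share

PV(dividends) I = 3.93·e^(−0.0298·2/12) + 11.14·e^(−0.0298·5/12) = 14.9131
Fair forward F* = (S − I)·e^(rT) = (447.99 − 14.9131)·e^0.022350 = 433.0769 × 1.022602 = 442.8653
Market HK$425.10 < fair 442.8653: forward underpriced → reverse cash-and-carry (short the stock, invest proceeds at r, pay the dividends, go long the forward).
Profit at T = |F_mkt − F*| = |425.10 − 442.8653| = HK$17.77 per share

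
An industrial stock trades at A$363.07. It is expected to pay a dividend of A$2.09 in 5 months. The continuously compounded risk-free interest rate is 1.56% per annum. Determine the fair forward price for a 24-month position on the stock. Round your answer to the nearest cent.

A$372.43

PV(dividends) I = 2.09·e^(−0.0156·5/12)
I = 2.0765
F = (S − I)·e^(rT) = (363.07 − 2.0765) · e^(0.0156·24/12)
= 360.9935 · e^0.031200 = 360.9935 × 1.031692 = A$372.43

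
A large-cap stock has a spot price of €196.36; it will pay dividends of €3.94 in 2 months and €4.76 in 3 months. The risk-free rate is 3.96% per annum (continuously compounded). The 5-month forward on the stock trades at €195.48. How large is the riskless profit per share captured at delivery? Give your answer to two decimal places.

PV(dividends) I = 3.94·e^(−0.0396·2/12) + 4.76·e^(−0.0396·3/12) = 8.6272
Fair forward F* = (S − I)·e^(rT) = (196.36 − 8.6272)·e^0.016500 = 187.7328 × 1.016637 = 190.8561
Market €195.48 > fair 190.8561: forward overpriced → cash-and-carry (borrow at r, buy the stock and collect the dividends, short the forward).
Profit at T = |F_mkt − F*| = |195.48 − 190.8561| = €4.62 per share

€4.62 per share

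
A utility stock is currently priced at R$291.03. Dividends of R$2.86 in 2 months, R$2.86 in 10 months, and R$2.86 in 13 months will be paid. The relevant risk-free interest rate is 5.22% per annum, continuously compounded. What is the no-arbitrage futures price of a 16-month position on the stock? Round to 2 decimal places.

R$303.13

PV(dividends) I = 2.86·e^(−0.0522·2/12) + 2.86·e^(−0.0522·10/12) + 2.86·e^(−0.0522·13/12)
I = 2.8352 + 2.7383 + 2.7028 = 8.2763
F = (S − I)·e^(rT) = (291.03 − 8.2763) · e^(0.0522·16/12)
= 282.7537 · e^0.069600 = 282.7537 × 1.072079 = R$303.13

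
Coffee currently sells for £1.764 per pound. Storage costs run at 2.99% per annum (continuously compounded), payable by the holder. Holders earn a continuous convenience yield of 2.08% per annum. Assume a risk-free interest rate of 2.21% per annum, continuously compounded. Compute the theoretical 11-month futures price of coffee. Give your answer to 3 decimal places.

£1.815 per pound

Net carry = r + u − y = 0.0221 + 0.0299 − 0.0208 = 0.0312
F = S·e^((r+u−y)T) = 1.764 · e^(0.0312 × 11/12) = 1.764 · e^0.028600
= 1.764 × 1.029013 = £1.815 per pound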